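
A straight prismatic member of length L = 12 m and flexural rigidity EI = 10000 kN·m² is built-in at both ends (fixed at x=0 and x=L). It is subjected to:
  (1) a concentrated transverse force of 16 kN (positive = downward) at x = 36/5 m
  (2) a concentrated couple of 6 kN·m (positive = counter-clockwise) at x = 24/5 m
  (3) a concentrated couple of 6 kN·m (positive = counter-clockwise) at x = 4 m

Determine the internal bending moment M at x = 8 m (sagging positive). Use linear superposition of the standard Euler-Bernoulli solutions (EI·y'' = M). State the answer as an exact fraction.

Load 1 — point force P=16 kN at a=36/5 m (b=L-a=24/5):
  M_1 = Pa²(a+3b)(L-x)/L³ - Pa²b/L²  [x>a] = 16·(36/5)²·((36/5)+3·(24/5))·(12-8)/12³ - 16·(36/5)²·(24/5)/12² = 1728/125 kN·m
Load 2 — applied couple M₀=6 kN·m at a=24/5 m (b=L-a=36/5):
  M_2 = R_Ax - M_A - M₀  [x>a] with R_A=18/25, M_A=18/25 = (18/25)·8 - (18/25) - 6 = -24/25 kN·m
Load 3 — applied couple M₀=6 kN·m at a=4 m (b=L-a=8):
  M_3 = R_Ax - M_A - M₀  [x>a] with R_A=2/3, M_A=0 = (2/3)·8 - 0 - 6 = -2/3 kN·m
Superposition: M = Σ M_i = 4574/375 kN·m ≈ 12.197333 kN·m

M(8) = 4574/375 kN·m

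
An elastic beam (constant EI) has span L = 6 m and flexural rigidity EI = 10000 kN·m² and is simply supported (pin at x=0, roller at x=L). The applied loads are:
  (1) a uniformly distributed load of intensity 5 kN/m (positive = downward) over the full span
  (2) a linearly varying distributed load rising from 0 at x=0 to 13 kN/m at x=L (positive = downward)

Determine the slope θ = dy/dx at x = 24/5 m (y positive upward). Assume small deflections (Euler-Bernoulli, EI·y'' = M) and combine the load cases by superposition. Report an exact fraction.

θ(24/5) = 25899/3125000 rad

Load 1 — uniform load w=5 kN/m over full span:
  θ_1 = -w(L³-6Lx²+4x³)/(24EI) = -5·(6³-6·6·(24/5)²+4·(24/5)³)/(24·10000) = 891/250000 rad
Load 2 — triangular load w₀=13 kN/m (0→w₀ over full span):
  θ_2 = -w₀(7L⁴-30L²x²+15x⁴)/(360LEI) = -13·(7·6⁴-30·6²·(24/5)²+15·(24/5)⁴)/(360·6·10000) = 29523/6250000 rad
Superposition: θ = Σ θ_i = 25899/3125000 rad ≈ 0.008288 rad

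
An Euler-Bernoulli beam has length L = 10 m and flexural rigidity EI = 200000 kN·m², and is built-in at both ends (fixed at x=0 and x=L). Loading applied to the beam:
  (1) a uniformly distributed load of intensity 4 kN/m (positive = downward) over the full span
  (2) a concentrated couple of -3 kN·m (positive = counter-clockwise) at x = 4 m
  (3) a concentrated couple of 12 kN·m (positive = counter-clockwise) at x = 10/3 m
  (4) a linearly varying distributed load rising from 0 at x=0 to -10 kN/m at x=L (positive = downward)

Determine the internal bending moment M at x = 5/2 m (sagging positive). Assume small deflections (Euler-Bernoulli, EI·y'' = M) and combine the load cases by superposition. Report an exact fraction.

Load 1 — uniform load w=4 kN/m over full span:
  M_1 = wLx/2 - wL²/12 - wx²/2 = 4·10·(5/2)/2 - 4·10²/12 - 4·(5/2)²/2 = 25/6 kN·m
Load 2 — applied couple M₀=-3 kN·m at a=4 m (b=L-a=6):
  M_2 = R_Ax - M_A  [x≤a] with R_A=-54/125, M_A=-9/25 = (-54/125)·(5/2) - (-9/25) = -18/25 kN·m
Load 3 — applied couple M₀=12 kN·m at a=10/3 m (b=L-a=20/3):
  M_3 = R_Ax - M_A  [x≤a] with R_A=8/5, M_A=0 = (8/5)·(5/2) - 0 = 4 kN·m
Load 4 — triangular load w₀=-10 kN/m (0→w₀ over full span):
  M_4 = 3w₀Lx/20 - w₀L²/30 - w₀x³/(6L) = 3·(-10)·10·(5/2)/20 - (-10)·10²/30 - (-10)·(5/2)³/(6·10) = -25/16 kN·m
Superposition: M = Σ M_i = 7061/1200 kN·m ≈ 5.884167 kN·m

M(5/2) = 7061/1200 kN·m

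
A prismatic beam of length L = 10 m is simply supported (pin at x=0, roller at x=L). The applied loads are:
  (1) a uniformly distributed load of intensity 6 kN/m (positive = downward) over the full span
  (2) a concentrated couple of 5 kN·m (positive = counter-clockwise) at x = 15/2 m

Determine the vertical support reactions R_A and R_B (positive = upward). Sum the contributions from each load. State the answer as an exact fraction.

Load 1 — uniform load w=6 kN/m over full span:
  R_A = wL/2 = 6·10/2 = 30 kN
  R_B = wL/2 = 6·10/2 = 30 kN
Load 2 — applied couple M₀=5 kN·m at a=15/2 m (b=L-a=5/2):
  R_A = M₀/L = 5/10 = 1/2 kN
  R_B = -M₀/L = -5/10 = -1/2 kN
Superposition: R_A = 61/2 kN, R_B = 59/2 kN

R_A = 61/2 kN, R_B = 59/2 kN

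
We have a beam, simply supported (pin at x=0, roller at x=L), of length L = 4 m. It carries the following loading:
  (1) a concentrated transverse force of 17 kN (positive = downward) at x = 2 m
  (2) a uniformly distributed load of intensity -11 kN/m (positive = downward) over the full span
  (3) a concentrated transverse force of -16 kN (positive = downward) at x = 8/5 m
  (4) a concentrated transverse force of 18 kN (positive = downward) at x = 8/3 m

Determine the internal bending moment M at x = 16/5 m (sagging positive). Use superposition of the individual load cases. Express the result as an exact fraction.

M(16/5) = -14/5 kN·m

Load 1 — point force P=17 kN at a=2 m (b=L-a=2):
  M_1 = Pa(L-x)/L  [x>a] = 17·2·(4-(16/5))/4 = 34/5 kN·m
Load 2 — uniform load w=-11 kN/m over full span:
  M_2 = wx(L-x)/2 = (-11)·(16/5)·(4-(16/5))/2 = -352/25 kN·m
Load 3 — point force P=-16 kN at a=8/5 m (b=L-a=12/5):
  M_3 = Pa(L-x)/L  [x>a] = (-16)·(8/5)·(4-(16/5))/4 = -128/25 kN·m
Load 4 — point force P=18 kN at a=8/3 m (b=L-a=4/3):
  M_4 = Pa(L-x)/L  [x>a] = 18·(8/3)·(4-(16/5))/4 = 48/5 kN·m
Superposition: M = Σ M_i = -14/5 kN·m ≈ -2.800000 kN·m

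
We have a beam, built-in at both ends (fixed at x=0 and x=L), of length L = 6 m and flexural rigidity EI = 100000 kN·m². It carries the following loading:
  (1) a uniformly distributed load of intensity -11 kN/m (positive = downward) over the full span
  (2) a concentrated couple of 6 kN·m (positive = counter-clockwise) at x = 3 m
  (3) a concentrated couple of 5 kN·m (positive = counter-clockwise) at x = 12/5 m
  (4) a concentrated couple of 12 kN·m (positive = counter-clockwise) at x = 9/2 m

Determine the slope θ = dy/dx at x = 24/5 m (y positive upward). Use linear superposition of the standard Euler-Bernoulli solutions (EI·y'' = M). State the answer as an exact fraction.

θ(24/5) = -1029/6250000 rad

Load 1 — uniform load w=-11 kN/m over full span:
  θ_1 = -wx(L-x)(L-2x)/(12EI) = -(-11)·(24/5)·(6-(24/5))·(6-2·(24/5))/(12·100000) = -297/1562500 rad
Load 2 — applied couple M₀=6 kN·m at a=3 m (b=L-a=3):
  θ_2 = (R_Ax²/2 - M_Ax - M₀(x-a))/EI  [x>a] with R_A=3/2, M_A=3/2 = ((3/2)·(24/5)²/2 - (3/2)·(24/5) - 6·((24/5)-3))/100000 = -9/1250000 rad
Load 3 — applied couple M₀=5 kN·m at a=12/5 m (b=L-a=18/5):
  θ_3 = (R_Ax²/2 - M_Ax - M₀(x-a))/EI  [x>a] with R_A=6/5, M_A=3/5 = ((6/5)·(24/5)²/2 - (3/5)·(24/5) - 5·((24/5)-(12/5)))/100000 = -33/3125000 rad
Load 4 — applied couple M₀=12 kN·m at a=9/2 m (b=L-a=3/2):
  θ_4 = (R_Ax²/2 - M_Ax - M₀(x-a))/EI  [x>a] with R_A=9/4, M_A=15/4 = ((9/4)·(24/5)²/2 - (15/4)·(24/5) - 12·((24/5)-(9/2)))/100000 = 27/625000 rad
Superposition: θ = Σ θ_i = -1029/6250000 rad ≈ -0.000165 rad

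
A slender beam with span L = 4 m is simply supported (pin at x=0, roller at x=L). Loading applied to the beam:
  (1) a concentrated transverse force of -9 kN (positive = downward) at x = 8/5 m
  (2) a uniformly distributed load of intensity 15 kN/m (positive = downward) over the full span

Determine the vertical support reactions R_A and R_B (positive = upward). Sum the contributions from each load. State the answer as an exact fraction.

Load 1 — point force P=-9 kN at a=8/5 m (b=L-a=12/5):
  R_A = Pb/L = (-9)·(12/5)/4 = -27/5 kN
  R_B = Pa/L = (-9)·(8/5)/4 = -18/5 kN
Load 2 — uniform load w=15 kN/m over full span:
  R_A = wL/2 = 15·4/2 = 30 kN
  R_B = wL/2 = 15·4/2 = 30 kN
Superposition: R_A = 123/5 kN, R_B = 132/5 kN

R_A = 123/5 kN, R_B = 132/5 kN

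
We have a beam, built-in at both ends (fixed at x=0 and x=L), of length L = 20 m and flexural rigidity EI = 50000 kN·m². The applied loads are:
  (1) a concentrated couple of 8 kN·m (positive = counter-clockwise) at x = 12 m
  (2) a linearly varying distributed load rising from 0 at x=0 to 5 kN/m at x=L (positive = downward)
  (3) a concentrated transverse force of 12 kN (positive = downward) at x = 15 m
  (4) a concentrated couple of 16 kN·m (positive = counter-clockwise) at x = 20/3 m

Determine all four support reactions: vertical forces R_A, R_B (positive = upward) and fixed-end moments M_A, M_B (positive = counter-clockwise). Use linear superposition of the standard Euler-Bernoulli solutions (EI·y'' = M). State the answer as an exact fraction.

R_A = 55553/3000 kN, M_A = 24143/300 kN·m, R_B = 130447/3000 kN, M_B = -38237/300 kN·m

Load 1 — applied couple M₀=8 kN·m at a=12 m (b=L-a=8):
  R_A = 6M₀ab/L³ = 6·8·12·8/20³ = 72/125 kN
  M_A = M₀b(2a-b)/L² = 8·8·(2·12-8)/20² = 64/25 kN·m
  R_B = -6M₀ab/L³ = -6·8·12·8/20³ = -72/125 kN
  M_B = M₀a(2b-a)/L² = 8·12·(2·8-12)/20² = 24/25 kN·m
Load 2 — triangular load w₀=5 kN/m (0→w₀ over full span):
  R_A = 3w₀L/20 = 3·5·20/20 = 15 kN
  M_A = w₀L²/30 = 5·20²/30 = 200/3 kN·m
  R_B = 7w₀L/20 = 7·5·20/20 = 35 kN
  M_B = -w₀L²/20 = -5·20²/20 = -100 kN·m
Load 3 — point force P=12 kN at a=15 m (b=L-a=5):
  R_A = Pb²(3a+b)/L³ = 12·5²·(3·15+5)/20³ = 15/8 kN
  M_A = Pab²/L² = 12·15·5²/20² = 45/4 kN·m
  R_B = Pa²(a+3b)/L³ = 12·15²·(15+3·5)/20³ = 81/8 kN
  M_B = -Pa²b/L² = -12·15²·5/20² = -135/4 kN·m
Load 4 — applied couple M₀=16 kN·m at a=20/3 m (b=L-a=40/3):
  R_A = 6M₀ab/L³ = 6·16·(20/3)·(40/3)/20³ = 16/15 kN
  M_A = M₀b(2a-b)/L² = 16·(40/3)·(2·(20/3)-(40/3))/20² = 0 kN·m
  R_B = -6M₀ab/L³ = -6·16·(20/3)·(40/3)/20³ = -16/15 kN
  M_B = M₀a(2b-a)/L² = 16·(20/3)·(2·(40/3)-(20/3))/20² = 16/3 kN·m
Superposition: R_A = 55553/3000 kN, M_A = 24143/300 kN·m, R_B = 130447/3000 kN, M_B = -38237/300 kN·m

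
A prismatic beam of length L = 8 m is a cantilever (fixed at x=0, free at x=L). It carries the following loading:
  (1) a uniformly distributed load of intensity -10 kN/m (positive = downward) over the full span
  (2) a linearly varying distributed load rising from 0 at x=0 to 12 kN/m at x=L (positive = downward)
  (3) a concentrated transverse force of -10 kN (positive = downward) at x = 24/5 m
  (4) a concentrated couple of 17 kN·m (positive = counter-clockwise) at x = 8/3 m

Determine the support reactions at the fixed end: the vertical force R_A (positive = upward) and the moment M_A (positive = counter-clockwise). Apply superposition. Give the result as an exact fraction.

R_A = -42 kN, M_A = -129 kN·m

Load 1 — uniform load w=-10 kN/m over full span:
  R_A = wL = (-10)·8 = -80 kN
  M_A = wL²/2 = (-10)·8²/2 = -320 kN·m
Load 2 — triangular load w₀=12 kN/m (0→w₀ over full span):
  R_A = w₀L/2 = 12·8/2 = 48 kN
  M_A = w₀L²/3 = 12·8²/3 = 256 kN·m
Load 3 — point force P=-10 kN at a=24/5 m (b=L-a=16/5):
  R_A = P = (-10) = -10 kN
  M_A = Pa = (-10)·(24/5) = -48 kN·m
Load 4 — applied couple M₀=17 kN·m at a=8/3 m (b=L-a=16/3):
  R_A = 0 kN
  M_A = -M₀ = -17 kN·m
Superposition: R_A = -42 kN, M_A = -129 kN·m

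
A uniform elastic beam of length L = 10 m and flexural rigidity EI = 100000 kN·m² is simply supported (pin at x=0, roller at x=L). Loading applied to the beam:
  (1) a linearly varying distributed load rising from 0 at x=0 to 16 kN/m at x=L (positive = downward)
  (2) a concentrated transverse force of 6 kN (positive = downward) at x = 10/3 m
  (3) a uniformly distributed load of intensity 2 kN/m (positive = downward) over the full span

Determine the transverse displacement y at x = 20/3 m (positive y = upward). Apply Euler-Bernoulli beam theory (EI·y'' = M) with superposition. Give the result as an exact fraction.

Load 1 — triangular load w₀=16 kN/m (0→w₀ over full span):
  y_1 = -w₀x(7L⁴-10L²x²+3x⁴)/(360LEI) = -16·(20/3)·(7·10⁴-10·10²·(20/3)²+3·(20/3)⁴)/(360·10·100000) = -34/3645 m
Load 2 — point force P=6 kN at a=10/3 m (b=L-a=20/3):
  y_2 = -Pa(L-x)(2Lx-a²-x²)/(6LEI)  [x>a] = -6·(10/3)·(10-(20/3))·(2·10·(20/3)-(10/3)²-(20/3)²)/(6·10·100000) = -7/8100 m
Load 3 — uniform load w=2 kN/m over full span:
  y_3 = -wx(L³-2Lx²+x³)/(24EI) = -2·(20/3)·(10³-2·10·(20/3)²+(20/3)³)/(24·100000) = -11/4860 m
Superposition: y = Σ y_i = -227/18225 m ≈ -0.012455 m

y(20/3) = -227/18225 m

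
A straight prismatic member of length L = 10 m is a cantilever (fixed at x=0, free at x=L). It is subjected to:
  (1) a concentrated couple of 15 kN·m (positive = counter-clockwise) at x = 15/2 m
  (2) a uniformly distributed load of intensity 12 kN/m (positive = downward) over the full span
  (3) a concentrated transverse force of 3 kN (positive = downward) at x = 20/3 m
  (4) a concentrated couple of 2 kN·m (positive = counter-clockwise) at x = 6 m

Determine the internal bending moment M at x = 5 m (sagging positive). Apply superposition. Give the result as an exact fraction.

M(5) = -138 kN·m

Load 1 — applied couple M₀=15 kN·m at a=15/2 m (b=L-a=5/2):
  M_1 = M₀  [x≤a] = 15 = 15 kN·m
Load 2 — uniform load w=12 kN/m over full span:
  M_2 = -w(L-x)²/2 = -12·(10-5)²/2 = -150 kN·m
Load 3 — point force P=3 kN at a=20/3 m (b=L-a=10/3):
  M_3 = -P(a-x)  [x≤a] = -3·((20/3)-5) = -5 kN·m
Load 4 — applied couple M₀=2 kN·m at a=6 m (b=L-a=4):
  M_4 = M₀  [x≤a] = 2 = 2 kN·m
Superposition: M = Σ M_i = -138 kN·m ≈ -138.000000 kN·m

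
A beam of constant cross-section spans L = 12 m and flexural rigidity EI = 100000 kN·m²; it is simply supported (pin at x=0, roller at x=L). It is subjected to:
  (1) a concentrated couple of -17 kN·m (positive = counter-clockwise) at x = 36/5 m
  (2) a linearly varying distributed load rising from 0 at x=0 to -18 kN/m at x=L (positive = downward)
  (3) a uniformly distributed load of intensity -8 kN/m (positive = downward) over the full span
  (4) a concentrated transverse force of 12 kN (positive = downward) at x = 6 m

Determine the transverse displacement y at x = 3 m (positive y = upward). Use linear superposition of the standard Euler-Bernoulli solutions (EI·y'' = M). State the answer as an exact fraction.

y(3) = 1177641/40000000 m

Load 1 — applied couple M₀=-17 kN·m at a=36/5 m (b=L-a=24/5):
  y_1 = (M₀x³/(6L)+C₁x)/EI  [x≤a] with C₁=M₀(3b²-L²)/(6L)=442/25 = ((-17)·3³/(6·12)+(442/25)·3)/100000 = 9333/20000000 m
Load 2 — triangular load w₀=-18 kN/m (0→w₀ over full span):
  y_2 = -w₀x(7L⁴-10L²x²+3x⁴)/(360LEI) = -(-18)·3·(7·12⁴-10·12²·3²+3·3⁴)/(360·12·100000) = 26487/1600000 m
Load 3 — uniform load w=-8 kN/m over full span:
  y_3 = -wx(L³-2Lx²+x³)/(24EI) = -(-8)·3·(12³-2·12·3²+3³)/(24·100000) = 1539/100000 m
Load 4 — point force P=12 kN at a=6 m (b=L-a=6):
  y_4 = -Pbx(L²-b²-x²)/(6LEI)  [x≤a] = -12·6·3·(12²-6²-3²)/(6·12·100000) = -297/100000 m
Superposition: y = Σ y_i = 1177641/40000000 m ≈ 0.029441 m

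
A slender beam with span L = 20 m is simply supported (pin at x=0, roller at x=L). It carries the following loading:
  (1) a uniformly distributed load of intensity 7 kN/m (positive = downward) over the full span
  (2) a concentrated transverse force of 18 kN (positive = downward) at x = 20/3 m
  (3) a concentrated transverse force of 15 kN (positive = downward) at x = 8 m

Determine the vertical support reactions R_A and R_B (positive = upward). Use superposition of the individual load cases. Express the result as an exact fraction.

Load 1 — uniform load w=7 kN/m over full span:
  R_A = wL/2 = 7·20/2 = 70 kN
  R_B = wL/2 = 7·20/2 = 70 kN
Load 2 — point force P=18 kN at a=20/3 m (b=L-a=40/3):
  R_A = Pb/L = 18·(40/3)/20 = 12 kN
  R_B = Pa/L = 18·(20/3)/20 = 6 kN
Load 3 — point force P=15 kN at a=8 m (b=L-a=12):
  R_A = Pb/L = 15·12/20 = 9 kN
  R_B = Pa/L = 15·8/20 = 6 kN
Superposition: R_A = 91 kN, R_B = 82 kN

R_A = 91 kN, R_B = 82 kN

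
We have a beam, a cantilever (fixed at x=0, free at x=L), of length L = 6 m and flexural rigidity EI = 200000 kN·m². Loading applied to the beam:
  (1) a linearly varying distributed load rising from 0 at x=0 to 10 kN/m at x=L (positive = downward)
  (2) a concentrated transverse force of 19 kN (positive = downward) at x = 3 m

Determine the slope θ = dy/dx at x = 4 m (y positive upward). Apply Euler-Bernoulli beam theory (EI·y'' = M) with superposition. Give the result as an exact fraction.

Load 1 — triangular load w₀=10 kN/m (0→w₀ over full span):
  θ_1 = (w₀Lx²/4-w₀L²x/3-w₀x⁴/(24L))/EI = (10·6·4²/4-10·6²·4/3-10·4⁴/(24·6))/200000 = -29/22500 rad
Load 2 — point force P=19 kN at a=3 m (b=L-a=3):
  θ_2 = -Pa²/(2EI)  [x>a] = -19·3²/(2·200000) = -171/400000 rad
Superposition: θ = Σ θ_i = -6179/3600000 rad ≈ -0.001716 rad

θ(4) = -6179/3600000 rad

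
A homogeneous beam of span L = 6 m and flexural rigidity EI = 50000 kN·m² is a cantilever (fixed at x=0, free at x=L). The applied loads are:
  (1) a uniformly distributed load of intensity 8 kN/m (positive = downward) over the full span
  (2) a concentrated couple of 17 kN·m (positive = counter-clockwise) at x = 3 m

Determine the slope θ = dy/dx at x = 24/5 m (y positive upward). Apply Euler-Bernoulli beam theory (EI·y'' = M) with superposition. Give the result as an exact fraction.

Load 1 — uniform load w=8 kN/m over full span:
  θ_1 = -wx(x²-3Lx+3L²)/(6EI) = -8·(24/5)·((24/5)²-3·6·(24/5)+3·6²)/(6·50000) = -2232/390625 rad
Load 2 — applied couple M₀=17 kN·m at a=3 m (b=L-a=3):
  θ_2 = M₀a/EI  [x>a] = 17·3/50000 = 51/50000 rad
Superposition: θ = Σ θ_i = -29337/6250000 rad ≈ -0.004694 rad

θ(24/5) = -29337/6250000 rad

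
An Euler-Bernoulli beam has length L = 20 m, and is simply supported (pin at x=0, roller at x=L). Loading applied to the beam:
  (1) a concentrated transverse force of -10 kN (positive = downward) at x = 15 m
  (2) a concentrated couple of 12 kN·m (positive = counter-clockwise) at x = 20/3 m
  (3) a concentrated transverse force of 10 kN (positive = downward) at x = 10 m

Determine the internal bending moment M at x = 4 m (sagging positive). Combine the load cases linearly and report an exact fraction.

Load 1 — point force P=-10 kN at a=15 m (b=L-a=5):
  M_1 = Pbx/L  [x≤a] = (-10)·5·4/20 = -10 kN·m
Load 2 — applied couple M₀=12 kN·m at a=20/3 m (b=L-a=40/3):
  M_2 = M₀x/L  [x≤a] = 12·4/20 = 12/5 kN·m
Load 3 — point force P=10 kN at a=10 m (b=L-a=10):
  M_3 = Pbx/L  [x≤a] = 10·10·4/20 = 20 kN·m
Superposition: M = Σ M_i = 62/5 kN·m ≈ 12.400000 kN·m

M(4) = 62/5 kN·m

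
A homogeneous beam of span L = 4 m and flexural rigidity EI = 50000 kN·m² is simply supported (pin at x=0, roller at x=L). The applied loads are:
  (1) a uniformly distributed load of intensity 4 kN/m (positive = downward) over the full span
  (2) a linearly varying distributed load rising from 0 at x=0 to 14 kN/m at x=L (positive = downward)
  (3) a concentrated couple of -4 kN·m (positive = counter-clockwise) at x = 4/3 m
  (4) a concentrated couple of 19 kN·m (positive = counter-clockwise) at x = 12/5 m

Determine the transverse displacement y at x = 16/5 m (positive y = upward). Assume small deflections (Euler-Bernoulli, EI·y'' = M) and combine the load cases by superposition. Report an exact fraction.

y(16/5) = -440107/878906250 m

Load 1 — uniform load w=4 kN/m over full span:
  y_1 = -wx(L³-2Lx²+x³)/(24EI) = -4·(16/5)·(4³-2·4·(16/5)²+(16/5)³)/(24·50000) = -928/5859375 m
Load 2 — triangular load w₀=14 kN/m (0→w₀ over full span):
  y_2 = -w₀x(7L⁴-10L²x²+3x⁴)/(360LEI) = -14·(16/5)·(7·4⁴-10·4²·(16/5)²+3·(16/5)⁴)/(360·4·50000) = -14224/48828125 m
Load 3 — applied couple M₀=-4 kN·m at a=4/3 m (b=L-a=8/3):
  y_3 = (M₀x³/(6L)-M₀(x-a)²/2+C₁x)/EI  [x>a] with C₁=M₀(3b²-L²)/(6L)=-8/9 = ((-4)·(16/5)³/(6·4)-(-4)·((16/5)-(4/3))²/2+(-8/9)·(16/5))/50000 = -94/3515625 m
Load 4 — applied couple M₀=19 kN·m at a=12/5 m (b=L-a=8/5):
  y_4 = (M₀x³/(6L)-M₀(x-a)²/2+C₁x)/EI  [x>a] with C₁=M₀(3b²-L²)/(6L)=-494/75 = (19·(16/5)³/(6·4)-19·((16/5)-(12/5))²/2+(-494/75)·(16/5))/50000 = -19/781250 m
Superposition: y = Σ y_i = -440107/878906250 m ≈ -0.000501 m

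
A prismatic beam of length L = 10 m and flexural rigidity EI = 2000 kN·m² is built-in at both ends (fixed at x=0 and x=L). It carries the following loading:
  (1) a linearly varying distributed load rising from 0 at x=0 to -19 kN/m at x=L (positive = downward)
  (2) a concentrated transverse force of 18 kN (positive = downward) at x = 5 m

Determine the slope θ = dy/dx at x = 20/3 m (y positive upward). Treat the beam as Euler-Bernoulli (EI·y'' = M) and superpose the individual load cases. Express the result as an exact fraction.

Load 1 — triangular load w₀=-19 kN/m (0→w₀ over full span):
  θ_1 = -w₀(2x(L-x)(L-2x)(x+2L)+x²(L-x)²)/(120LEI) = -(-19)·(2·(20/3)·(10-(20/3))·(10-2·(20/3))·((20/3)+2·10)+(20/3)²·(10-(20/3))²)/(120·10·2000) = -133/4860 rad
Load 2 — point force P=18 kN at a=5 m (b=L-a=5):
  θ_2 = Pa²(L-x)(2bL-(3b+a)(L-x))/(2L³EI)  [x>a] = 18·5²·(10-(20/3))·(2·5·10-(3·5+5)·(10-(20/3)))/(2·10³·2000) = 1/80 rad
Superposition: θ = Σ θ_i = -289/19440 rad ≈ -0.014866 rad

θ(20/3) = -289/19440 rad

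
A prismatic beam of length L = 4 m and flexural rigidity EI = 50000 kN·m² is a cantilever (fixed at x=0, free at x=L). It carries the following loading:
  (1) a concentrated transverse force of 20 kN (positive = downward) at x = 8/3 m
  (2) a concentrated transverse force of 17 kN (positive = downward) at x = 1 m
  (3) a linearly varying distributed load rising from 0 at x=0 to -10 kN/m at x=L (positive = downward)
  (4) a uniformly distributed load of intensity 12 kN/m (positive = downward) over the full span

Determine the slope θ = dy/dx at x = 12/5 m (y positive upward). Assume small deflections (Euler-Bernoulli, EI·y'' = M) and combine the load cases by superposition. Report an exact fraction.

θ(12/5) = -31213/12500000 rad

Load 1 — point force P=20 kN at a=8/3 m (b=L-a=4/3):
  θ_1 = -Px(2a-x)/(2EI)  [x≤a] = -20·(12/5)·(2·(8/3)-(12/5))/(2·50000) = -22/15625 rad
Load 2 — point force P=17 kN at a=1 m (b=L-a=3):
  θ_2 = -Pa²/(2EI)  [x>a] = -17·1²/(2·50000) = -17/100000 rad
Load 3 — triangular load w₀=-10 kN/m (0→w₀ over full span):
  θ_3 = (w₀Lx²/4-w₀L²x/3-w₀x⁴/(24L))/EI = ((-10)·4·(12/5)²/4-(-10)·4²·(12/5)/3-(-10)·(12/5)⁴/(24·4))/50000 = 577/390625 rad
Load 4 — uniform load w=12 kN/m over full span:
  θ_4 = -wx(x²-3Lx+3L²)/(6EI) = -12·(12/5)·((12/5)²-3·4·(12/5)+3·4²)/(6·50000) = -936/390625 rad
Superposition: θ = Σ θ_i = -31213/12500000 rad ≈ -0.002497 rad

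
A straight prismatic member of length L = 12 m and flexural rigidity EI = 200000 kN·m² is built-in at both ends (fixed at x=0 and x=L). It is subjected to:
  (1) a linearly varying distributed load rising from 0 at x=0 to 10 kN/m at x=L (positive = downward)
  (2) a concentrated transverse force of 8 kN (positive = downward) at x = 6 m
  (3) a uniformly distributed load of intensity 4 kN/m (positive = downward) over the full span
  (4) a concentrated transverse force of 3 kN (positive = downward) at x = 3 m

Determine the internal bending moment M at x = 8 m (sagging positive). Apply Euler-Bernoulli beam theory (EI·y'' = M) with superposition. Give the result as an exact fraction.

M(8) = 6491/144 kN·m

Load 1 — triangular load w₀=10 kN/m (0→w₀ over full span):
  M_1 = 3w₀Lx/20 - w₀L²/30 - w₀x³/(6L) = 3·10·12·8/20 - 10·12²/30 - 10·8³/(6·12) = 224/9 kN·m
Load 2 — point force P=8 kN at a=6 m (b=L-a=6):
  M_2 = Pa²(a+3b)(L-x)/L³ - Pa²b/L²  [x>a] = 8·6²·(6+3·6)·(12-8)/12³ - 8·6²·6/12² = 4 kN·m
Load 3 — uniform load w=4 kN/m over full span:
  M_3 = wLx/2 - wL²/12 - wx²/2 = 4·12·8/2 - 4·12²/12 - 4·8²/2 = 16 kN·m
Load 4 — point force P=3 kN at a=3 m (b=L-a=9):
  M_4 = Pa²(a+3b)(L-x)/L³ - Pa²b/L²  [x>a] = 3·3²·(3+3·9)·(12-8)/12³ - 3·3²·9/12² = 3/16 kN·m
Superposition: M = Σ M_i = 6491/144 kN·m ≈ 45.076389 kN·m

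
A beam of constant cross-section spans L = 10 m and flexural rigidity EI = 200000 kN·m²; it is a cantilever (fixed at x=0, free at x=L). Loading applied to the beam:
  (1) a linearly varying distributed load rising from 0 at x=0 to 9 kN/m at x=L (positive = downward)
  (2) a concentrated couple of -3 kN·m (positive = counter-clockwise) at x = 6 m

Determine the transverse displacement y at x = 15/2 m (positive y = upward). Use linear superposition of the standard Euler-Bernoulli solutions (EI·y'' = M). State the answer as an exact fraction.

y(15/2) = -2832597/102400000 m

Load 1 — triangular load w₀=9 kN/m (0→w₀ over full span):
  y_1 = (w₀Lx³/12-w₀L²x²/6-w₀x⁵/(120L))/EI = (9·10·(15/2)³/12-9·10²·(15/2)²/6-9·(15/2)⁵/(120·10))/200000 = -22329/819200 m
Load 2 — applied couple M₀=-3 kN·m at a=6 m (b=L-a=4):
  y_2 = M₀a(2x-a)/(2EI)  [x>a] = (-3)·6·(2·(15/2)-6)/(2·200000) = -81/200000 m
Superposition: y = Σ y_i = -2832597/102400000 m ≈ -0.027662 m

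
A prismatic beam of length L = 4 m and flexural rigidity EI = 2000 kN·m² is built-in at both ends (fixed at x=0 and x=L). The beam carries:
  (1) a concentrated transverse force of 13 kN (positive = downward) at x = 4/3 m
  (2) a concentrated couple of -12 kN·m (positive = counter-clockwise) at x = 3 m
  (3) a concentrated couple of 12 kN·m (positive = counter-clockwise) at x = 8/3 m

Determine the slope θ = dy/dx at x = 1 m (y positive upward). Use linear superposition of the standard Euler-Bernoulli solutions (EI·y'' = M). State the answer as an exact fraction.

Load 1 — point force P=13 kN at a=4/3 m (b=L-a=8/3):
  θ_1 = -Pb²x(2aL-(3a+b)x)/(2L³EI)  [x≤a] = -13·(8/3)²·1·(2·(4/3)·4-(3·(4/3)+(8/3))·1)/(2·4³·2000) = -13/9000 rad
Load 2 — applied couple M₀=-12 kN·m at a=3 m (b=L-a=1):
  θ_2 = (R_Ax²/2 - M_Ax)/EI  [x≤a] with R_A=-27/8, M_A=-15/4 = ((-27/8)·1²/2 - (-15/4)·1)/2000 = 33/32000 rad
Load 3 — applied couple M₀=12 kN·m at a=8/3 m (b=L-a=4/3):
  θ_3 = (R_Ax²/2 - M_Ax)/EI  [x≤a] with R_A=4, M_A=4 = (4·1²/2 - 4·1)/2000 = -1/1000 rad
Superposition: θ = Σ θ_i = -407/288000 rad ≈ -0.001413 rad

θ(1) = -407/288000 rad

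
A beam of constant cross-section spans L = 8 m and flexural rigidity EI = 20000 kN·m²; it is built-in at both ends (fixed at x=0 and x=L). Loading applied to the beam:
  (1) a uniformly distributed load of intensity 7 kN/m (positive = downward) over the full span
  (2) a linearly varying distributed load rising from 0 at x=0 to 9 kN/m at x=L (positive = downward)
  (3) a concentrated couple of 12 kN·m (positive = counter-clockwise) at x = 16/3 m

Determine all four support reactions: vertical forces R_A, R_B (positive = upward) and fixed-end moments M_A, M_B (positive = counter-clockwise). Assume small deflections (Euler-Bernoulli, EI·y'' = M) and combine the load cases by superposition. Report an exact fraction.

R_A = 204/5 kN, M_A = 908/15 kN·m, R_B = 256/5 kN, M_B = -992/15 kN·m

Load 1 — uniform load w=7 kN/m over full span:
  R_A = wL/2 = 7·8/2 = 28 kN
  M_A = wL²/12 = 7·8²/12 = 112/3 kN·m
  R_B = wL/2 = 7·8/2 = 28 kN
  M_B = -wL²/12 = -7·8²/12 = -112/3 kN·m
Load 2 — triangular load w₀=9 kN/m (0→w₀ over full span):
  R_A = 3w₀L/20 = 3·9·8/20 = 54/5 kN
  M_A = w₀L²/30 = 9·8²/30 = 96/5 kN·m
  R_B = 7w₀L/20 = 7·9·8/20 = 126/5 kN
  M_B = -w₀L²/20 = -9·8²/20 = -144/5 kN·m
Load 3 — applied couple M₀=12 kN·m at a=16/3 m (b=L-a=8/3):
  R_A = 6M₀ab/L³ = 6·12·(16/3)·(8/3)/8³ = 2 kN
  M_A = M₀b(2a-b)/L² = 12·(8/3)·(2·(16/3)-(8/3))/8² = 4 kN·m
  R_B = -6M₀ab/L³ = -6·12·(16/3)·(8/3)/8³ = -2 kN
  M_B = M₀a(2b-a)/L² = 12·(16/3)·(2·(8/3)-(16/3))/8² = 0 kN·m
Superposition: R_A = 204/5 kN, M_A = 908/15 kN·m, R_B = 256/5 kN, M_B = -992/15 kN·m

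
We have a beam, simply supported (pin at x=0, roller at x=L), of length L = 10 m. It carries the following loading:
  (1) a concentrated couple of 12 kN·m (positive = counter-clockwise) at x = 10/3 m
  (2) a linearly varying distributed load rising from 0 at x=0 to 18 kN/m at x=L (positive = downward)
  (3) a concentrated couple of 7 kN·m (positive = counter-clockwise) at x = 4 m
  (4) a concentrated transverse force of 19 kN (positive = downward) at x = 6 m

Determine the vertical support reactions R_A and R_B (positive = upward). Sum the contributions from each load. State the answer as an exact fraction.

R_A = 79/2 kN, R_B = 139/2 kN

Load 1 — applied couple M₀=12 kN·m at a=10/3 m (b=L-a=20/3):
  R_A = M₀/L = 12/10 = 6/5 kN
  R_B = -M₀/L = -12/10 = -6/5 kN
Load 2 — triangular load w₀=18 kN/m (0→w₀ over full span):
  R_A = w₀L/6 = 18·10/6 = 30 kN
  R_B = w₀L/3 = 18·10/3 = 60 kN
Load 3 — applied couple M₀=7 kN·m at a=4 m (b=L-a=6):
  R_A = M₀/L = 7/10 kN
  R_B = -M₀/L = -7/10 kN
Load 4 — point force P=19 kN at a=6 m (b=L-a=4):
  R_A = Pb/L = 19·4/10 = 38/5 kN
  R_B = Pa/L = 19·6/10 = 57/5 kN
Superposition: R_A = 79/2 kN, R_B = 139/2 kN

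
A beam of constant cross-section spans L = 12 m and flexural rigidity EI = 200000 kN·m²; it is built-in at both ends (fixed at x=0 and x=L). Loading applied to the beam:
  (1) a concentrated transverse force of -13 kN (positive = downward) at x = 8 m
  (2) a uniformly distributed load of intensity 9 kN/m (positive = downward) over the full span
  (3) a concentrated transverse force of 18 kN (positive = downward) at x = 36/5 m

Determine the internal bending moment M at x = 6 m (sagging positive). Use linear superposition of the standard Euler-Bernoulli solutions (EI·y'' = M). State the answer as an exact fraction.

Load 1 — point force P=-13 kN at a=8 m (b=L-a=4):
  M_1 = Pb²(3a+b)x/L³ - Pab²/L²  [x≤a] = (-13)·4²·(3·8+4)·6/12³ - (-13)·8·4²/12² = -26/3 kN·m
Load 2 — uniform load w=9 kN/m over full span:
  M_2 = wLx/2 - wL²/12 - wx²/2 = 9·12·6/2 - 9·12²/12 - 9·6²/2 = 54 kN·m
Load 3 — point force P=18 kN at a=36/5 m (b=L-a=24/5):
  M_3 = Pb²(3a+b)x/L³ - Pab²/L²  [x≤a] = 18·(24/5)²·(3·(36/5)+(24/5))·6/12³ - 18·(36/5)·(24/5)²/12² = 432/25 kN·m
Superposition: M = Σ M_i = 4696/75 kN·m ≈ 62.613333 kN·m

M(6) = 4696/75 kN·m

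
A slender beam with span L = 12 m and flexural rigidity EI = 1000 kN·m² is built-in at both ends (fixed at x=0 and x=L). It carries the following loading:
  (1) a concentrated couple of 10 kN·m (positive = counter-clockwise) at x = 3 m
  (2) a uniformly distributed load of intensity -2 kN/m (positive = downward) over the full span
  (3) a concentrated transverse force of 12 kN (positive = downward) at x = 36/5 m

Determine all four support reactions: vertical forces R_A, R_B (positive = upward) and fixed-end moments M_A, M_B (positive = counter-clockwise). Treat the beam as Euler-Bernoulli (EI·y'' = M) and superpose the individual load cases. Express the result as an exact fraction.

Load 1 — applied couple M₀=10 kN·m at a=3 m (b=L-a=9):
  R_A = 6M₀ab/L³ = 6·10·3·9/12³ = 15/16 kN
  M_A = M₀b(2a-b)/L² = 10·9·(2·3-9)/12² = -15/8 kN·m
  R_B = -6M₀ab/L³ = -6·10·3·9/12³ = -15/16 kN
  M_B = M₀a(2b-a)/L² = 10·3·(2·9-3)/12² = 25/8 kN·m
Load 2 — uniform load w=-2 kN/m over full span:
  R_A = wL/2 = (-2)·12/2 = -12 kN
  M_A = wL²/12 = (-2)·12²/12 = -24 kN·m
  R_B = wL/2 = (-2)·12/2 = -12 kN
  M_B = -wL²/12 = -(-2)·12²/12 = 24 kN·m
Load 3 — point force P=12 kN at a=36/5 m (b=L-a=24/5):
  R_A = Pb²(3a+b)/L³ = 12·(24/5)²·(3·(36/5)+(24/5))/12³ = 528/125 kN
  M_A = Pab²/L² = 12·(36/5)·(24/5)²/12² = 1728/125 kN·m
  R_B = Pa²(a+3b)/L³ = 12·(36/5)²·((36/5)+3·(24/5))/12³ = 972/125 kN
  M_B = -Pa²b/L² = -12·(36/5)²·(24/5)/12² = -2592/125 kN·m
Superposition: R_A = -13677/2000 kN, M_A = -12051/1000 kN·m, R_B = -10323/2000 kN, M_B = 6389/1000 kN·m

R_A = -13677/2000 kN, M_A = -12051/1000 kN·m, R_B = -10323/2000 kN, M_B = 6389/1000 kN·m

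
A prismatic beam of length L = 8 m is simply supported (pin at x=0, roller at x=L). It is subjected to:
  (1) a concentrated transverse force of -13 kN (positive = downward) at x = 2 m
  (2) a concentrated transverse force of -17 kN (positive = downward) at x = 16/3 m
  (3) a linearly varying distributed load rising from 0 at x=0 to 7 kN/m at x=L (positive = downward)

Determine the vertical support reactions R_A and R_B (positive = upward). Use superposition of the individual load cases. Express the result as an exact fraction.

R_A = -73/12 kN, R_B = 49/12 kN

Load 1 — point force P=-13 kN at a=2 m (b=L-a=6):
  R_A = Pb/L = (-13)·6/8 = -39/4 kN
  R_B = Pa/L = (-13)·2/8 = -13/4 kN
Load 2 — point force P=-17 kN at a=16/3 m (b=L-a=8/3):
  R_A = Pb/L = (-17)·(8/3)/8 = -17/3 kN
  R_B = Pa/L = (-17)·(16/3)/8 = -34/3 kN
Load 3 — triangular load w₀=7 kN/m (0→w₀ over full span):
  R_A = w₀L/6 = 7·8/6 = 28/3 kN
  R_B = w₀L/3 = 7·8/3 = 56/3 kN
Superposition: R_A = -73/12 kN, R_B = 49/12 kN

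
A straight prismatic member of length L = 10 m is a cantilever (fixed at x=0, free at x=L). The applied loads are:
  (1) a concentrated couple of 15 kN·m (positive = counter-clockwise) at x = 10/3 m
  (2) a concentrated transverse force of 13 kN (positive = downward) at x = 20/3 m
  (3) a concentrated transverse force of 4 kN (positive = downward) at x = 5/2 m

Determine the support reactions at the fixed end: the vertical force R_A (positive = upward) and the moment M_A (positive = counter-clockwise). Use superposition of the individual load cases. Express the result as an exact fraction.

Load 1 — applied couple M₀=15 kN·m at a=10/3 m (b=L-a=20/3):
  R_A = 0 kN
  M_A = -M₀ = -15 kN·m
Load 2 — point force P=13 kN at a=20/3 m (b=L-a=10/3):
  R_A = P = 13 kN
  M_A = Pa = 13·(20/3) = 260/3 kN·m
Load 3 — point force P=4 kN at a=5/2 m (b=L-a=15/2):
  R_A = P = 4 kN
  M_A = Pa = 4·(5/2) = 10 kN·m
Superposition: R_A = 17 kN, M_A = 245/3 kN·m

R_A = 17 kN, M_A = 245/3 kN·m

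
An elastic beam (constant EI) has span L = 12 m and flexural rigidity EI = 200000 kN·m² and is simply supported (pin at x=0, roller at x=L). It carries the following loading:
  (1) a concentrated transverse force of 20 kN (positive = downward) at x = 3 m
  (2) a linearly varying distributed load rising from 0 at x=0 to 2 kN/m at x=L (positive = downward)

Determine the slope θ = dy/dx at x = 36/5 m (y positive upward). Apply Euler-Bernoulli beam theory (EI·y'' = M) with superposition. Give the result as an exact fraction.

θ(36/5) = 90897/250000000 rad

Load 1 — point force P=20 kN at a=3 m (b=L-a=9):
  θ_1 = -Pa(2L²-6Lx+3x²+a²)/(6LEI)  [x>a] = -20·3·(2·12²-6·12·(36/5)+3·(36/5)²+3²)/(6·12·200000) = 549/2000000 rad
Load 2 — triangular load w₀=2 kN/m (0→w₀ over full span):
  θ_2 = -w₀(7L⁴-30L²x²+15x⁴)/(360LEI) = -2·(7·12⁴-30·12²·(36/5)²+15·(36/5)⁴)/(360·12·200000) = 174/1953125 rad
Superposition: θ = Σ θ_i = 90897/250000000 rad ≈ 0.000364 rad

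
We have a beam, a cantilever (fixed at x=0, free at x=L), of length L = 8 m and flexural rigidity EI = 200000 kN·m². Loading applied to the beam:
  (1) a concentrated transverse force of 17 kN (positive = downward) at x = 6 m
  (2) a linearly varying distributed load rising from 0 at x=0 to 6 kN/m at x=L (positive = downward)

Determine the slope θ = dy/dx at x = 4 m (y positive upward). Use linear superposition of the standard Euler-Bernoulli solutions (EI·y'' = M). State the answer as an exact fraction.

Load 1 — point force P=17 kN at a=6 m (b=L-a=2):
  θ_1 = -Px(2a-x)/(2EI)  [x≤a] = -17·4·(2·6-4)/(2·200000) = -17/12500 rad
Load 2 — triangular load w₀=6 kN/m (0→w₀ over full span):
  θ_2 = (w₀Lx²/4-w₀L²x/3-w₀x⁴/(24L))/EI = (6·8·4²/4-6·8²·4/3-6·4⁴/(24·8))/200000 = -41/25000 rad
Superposition: θ = Σ θ_i = -3/1000 rad ≈ -0.003000 rad

θ(4) = -3/1000 rad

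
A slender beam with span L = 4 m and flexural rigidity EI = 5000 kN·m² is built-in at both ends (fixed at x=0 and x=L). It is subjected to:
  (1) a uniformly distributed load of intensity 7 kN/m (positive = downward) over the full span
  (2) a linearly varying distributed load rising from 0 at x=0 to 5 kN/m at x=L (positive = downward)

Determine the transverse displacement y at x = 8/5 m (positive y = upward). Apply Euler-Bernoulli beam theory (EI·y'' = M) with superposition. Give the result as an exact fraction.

y(8/5) = -2256/1953125 m

Load 1 — uniform load w=7 kN/m over full span:
  y_1 = -wx²(L-x)²/(24EI) = -7·(8/5)²·(4-(8/5))²/(24·5000) = -336/390625 m
Load 2 — triangular load w₀=5 kN/m (0→w₀ over full span):
  y_2 = -w₀x²(L-x)²(x+2L)/(120LEI) = -5·(8/5)²·(4-(8/5))²·((8/5)+2·4)/(120·4·5000) = -576/1953125 m
Superposition: y = Σ y_i = -2256/1953125 m ≈ -0.001155 m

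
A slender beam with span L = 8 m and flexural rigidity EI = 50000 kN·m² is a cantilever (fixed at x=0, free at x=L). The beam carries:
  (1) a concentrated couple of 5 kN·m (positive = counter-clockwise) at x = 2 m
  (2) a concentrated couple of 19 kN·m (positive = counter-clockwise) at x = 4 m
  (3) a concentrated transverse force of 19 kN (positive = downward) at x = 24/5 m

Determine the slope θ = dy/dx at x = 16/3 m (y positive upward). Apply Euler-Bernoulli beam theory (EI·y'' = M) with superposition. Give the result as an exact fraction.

θ(16/3) = -1661/625000 rad

Load 1 — applied couple M₀=5 kN·m at a=2 m (b=L-a=6):
  θ_1 = M₀a/EI  [x>a] = 5·2/50000 = 1/5000 rad
Load 2 — applied couple M₀=19 kN·m at a=4 m (b=L-a=4):
  θ_2 = M₀a/EI  [x>a] = 19·4/50000 = 19/12500 rad
Load 3 — point force P=19 kN at a=24/5 m (b=L-a=16/5):
  θ_3 = -Pa²/(2EI)  [x>a] = -19·(24/5)²/(2·50000) = -342/78125 rad
Superposition: θ = Σ θ_i = -1661/625000 rad ≈ -0.002658 rad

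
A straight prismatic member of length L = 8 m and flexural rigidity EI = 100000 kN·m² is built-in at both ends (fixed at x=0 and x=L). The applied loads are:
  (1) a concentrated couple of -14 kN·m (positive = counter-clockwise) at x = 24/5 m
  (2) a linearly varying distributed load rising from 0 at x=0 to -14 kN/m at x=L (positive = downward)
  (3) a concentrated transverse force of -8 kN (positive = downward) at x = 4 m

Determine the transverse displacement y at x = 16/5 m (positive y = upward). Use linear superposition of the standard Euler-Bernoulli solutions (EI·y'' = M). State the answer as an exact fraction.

Load 1 — applied couple M₀=-14 kN·m at a=24/5 m (b=L-a=16/5):
  y_1 = (R_Ax³/6 - M_Ax²/2)/EI  [x≤a] with R_A=-63/25, M_A=-112/25 = ((-63/25)·(16/5)³/6 - (-112/25)·(16/5)²/2)/100000 = 896/9765625 m
Load 2 — triangular load w₀=-14 kN/m (0→w₀ over full span):
  y_2 = -w₀x²(L-x)²(x+2L)/(120LEI) = -(-14)·(16/5)²·(8-(16/5))²·((16/5)+2·8)/(120·8·100000) = 32256/48828125 m
Load 3 — point force P=-8 kN at a=4 m (b=L-a=4):
  y_3 = -Pb²x²(3aL-(3a+b)x)/(6L³EI)  [x≤a] = -(-8)·4²·(16/5)²·(3·4·8-(3·4+4)·(16/5))/(6·8³·100000) = 224/1171875 m
Superposition: y = Σ y_i = 138208/146484375 m ≈ 0.000943 m

y(16/5) = 138208/146484375 m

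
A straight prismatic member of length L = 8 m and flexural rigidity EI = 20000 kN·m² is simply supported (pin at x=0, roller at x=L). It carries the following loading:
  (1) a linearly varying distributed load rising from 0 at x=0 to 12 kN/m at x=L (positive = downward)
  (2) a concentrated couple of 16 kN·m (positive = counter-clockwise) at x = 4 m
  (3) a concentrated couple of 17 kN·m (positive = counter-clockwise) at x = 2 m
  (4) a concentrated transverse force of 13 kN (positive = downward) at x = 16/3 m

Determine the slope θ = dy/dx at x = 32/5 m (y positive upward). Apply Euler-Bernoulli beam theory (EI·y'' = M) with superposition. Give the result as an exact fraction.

θ(32/5) = 25342961/4050000000 rad

Load 1 — triangular load w₀=12 kN/m (0→w₀ over full span):
  θ_1 = -w₀(7L⁴-30L²x²+15x⁴)/(360LEI) = -12·(7·8⁴-30·8²·(32/5)²+15·(32/5)⁴)/(360·8·20000) = 6056/1171875 rad
Load 2 — applied couple M₀=16 kN·m at a=4 m (b=L-a=4):
  θ_2 = (M₀x²/(2L)-M₀(x-a)+C₁)/EI  [x>a] with C₁=M₀(3b²-L²)/(6L)=-16/3 = (16·(32/5)²/(2·8)-16·((32/5)-4)+(-16/3))/20000 = -13/93750 rad
Load 3 — applied couple M₀=17 kN·m at a=2 m (b=L-a=6):
  θ_3 = (M₀x²/(2L)-M₀(x-a)+C₁)/EI  [x>a] with C₁=M₀(3b²-L²)/(6L)=187/12 = (17·(32/5)²/(2·8)-17·((32/5)-2)+(187/12))/20000 = -4709/6000000 rad
Load 4 — point force P=13 kN at a=16/3 m (b=L-a=8/3):
  θ_4 = -Pa(2L²-6Lx+3x²+a²)/(6LEI)  [x>a] = -13·(16/3)·(2·8²-6·8·(32/5)+3·(32/5)²+(16/3)²)/(6·8·20000) = 2548/1265625 rad
Superposition: θ = Σ θ_i = 25342961/4050000000 rad ≈ 0.006258 rad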